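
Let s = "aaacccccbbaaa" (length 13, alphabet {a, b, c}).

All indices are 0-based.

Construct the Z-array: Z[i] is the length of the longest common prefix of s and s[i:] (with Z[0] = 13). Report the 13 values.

[13, 2, 1, 0, 0, 0, 0, 0, 0, 0, 3, 2, 1]

Z[0]=13
i=1: outside box; Z[1]=2 scan→box=[1,3)
i=2: min(r-i=1, Z[1]=2)=1; Z[2]=1
i=3: outside box; Z[3]=0
i=4: outside box; Z[4]=0
i=5: outside box; Z[5]=0
i=6: outside box; Z[6]=0
i=7: outside box; Z[7]=0
i=8: outside box; Z[8]=0
i=9: outside box; Z[9]=0
i=10: outside box; Z[10]=3 scan→box=[10,13)
i=11: min(r-i=2, Z[1]=2)=2; Z[11]=2
i=12: min(r-i=1, Z[2]=1)=1; Z[12]=1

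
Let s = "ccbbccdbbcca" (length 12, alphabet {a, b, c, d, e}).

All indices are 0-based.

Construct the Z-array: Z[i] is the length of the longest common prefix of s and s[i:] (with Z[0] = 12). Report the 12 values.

[12, 1, 0, 0, 2, 1, 0, 0, 0, 2, 1, 0]

Z[0]=12
i=1: fresh scan; Z[1]=1 grow→box=[1,2)
i=2: fresh scan; Z[2]=0
i=3: fresh scan; Z[3]=0
i=4: fresh scan; Z[4]=2 grow→box=[4,6)
i=5: min(r-i=1, Z[1]=1)=1; Z[5]=1
i=6: fresh scan; Z[6]=0
i=7: fresh scan; Z[7]=0
i=8: fresh scan; Z[8]=0
i=9: fresh scan; Z[9]=2 grow→box=[9,11)
i=10: min(r-i=1, Z[1]=1)=1; Z[10]=1
i=11: fresh scan; Z[11]=0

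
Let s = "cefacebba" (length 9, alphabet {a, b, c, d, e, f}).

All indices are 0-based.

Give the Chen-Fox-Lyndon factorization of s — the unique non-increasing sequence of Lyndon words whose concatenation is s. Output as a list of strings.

["cef", "acebb", "a"]

emit factor 1: 'cef' (i=0, period=3)
emit factor 2: 'acebb' (i=3, period=5)
emit factor 3: 'a' (i=8, period=1)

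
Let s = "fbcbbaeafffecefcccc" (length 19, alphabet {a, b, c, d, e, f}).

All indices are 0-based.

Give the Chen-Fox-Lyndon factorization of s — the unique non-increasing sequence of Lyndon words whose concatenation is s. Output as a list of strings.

["f", "bc", "b", "b", "aeafffecefcccc"]

emit factor 1: 'f' (i=0, period=1)
emit factor 2: 'bc' (i=1, period=2)
emit factor 3: 'b' (i=3, period=1)
emit factor 4: 'b' (i=4, period=1)
emit factor 5: 'aeafffecefcccc' (i=5, period=14)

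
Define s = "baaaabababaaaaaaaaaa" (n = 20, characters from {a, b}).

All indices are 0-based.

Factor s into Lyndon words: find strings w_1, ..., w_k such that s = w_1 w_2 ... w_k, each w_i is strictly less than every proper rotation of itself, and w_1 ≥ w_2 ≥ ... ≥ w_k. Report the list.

["b", "aaaababab", "a", "a", "a", "a", "a", "a", "a", "a", "a", "a"]

emit factor 1: 'b' (i=0, period=1)
emit factor 2: 'aaaababab' (i=1, period=9)
emit factor 3: 'a' (i=10, period=1)
emit factor 4: 'a' (i=11, period=1)
emit factor 5: 'a' (i=12, period=1)
emit factor 6: 'a' (i=13, period=1)
emit factor 7: 'a' (i=14, period=1)
emit factor 8: 'a' (i=15, period=1)
emit factor 9: 'a' (i=16, period=1)
emit factor 10: 'a' (i=17, period=1)
emit factor 11: 'a' (i=18, period=1)
emit factor 12: 'a' (i=19, period=1)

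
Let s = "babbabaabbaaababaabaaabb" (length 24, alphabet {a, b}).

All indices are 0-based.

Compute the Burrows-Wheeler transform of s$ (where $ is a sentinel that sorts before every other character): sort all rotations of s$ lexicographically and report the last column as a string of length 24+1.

bbbbaababbaaabbbaaaab$aaa

rank  rotation                   last
    0  $babbabaabbaaababaabaaabb  b
    1  aaababaabaaabb$babbabaabb  b
    2  aaabb$babbabaabbaaababaab  b
    3  aabaaabb$babbabaabbaaabab  b
    4  aababaabaaabb$babbabaabba  a
    5  aabb$babbabaabbaaababaaba  a
    6  aabbaaababaabaaabb$babbab  b
    7  abaaabb$babbabaabbaaababa  a
    8  abaabaaabb$babbabaabbaaab  b
    9  abaabbaaababaabaaabb$babb  b
   10  ababaabaaabb$babbabaabbaa  a
   11  abb$babbabaabbaaababaabaa  a
   12  abbaaababaabaaabb$babbaba  a
   13  abbabaabbaaababaabaaabb$b  b
   14  b$babbabaabbaaababaabaaab  b
   15  baaababaabaaabb$babbabaab  b
   16  baaabb$babbabaabbaaababaa  a
   17  baabaaabb$babbabaabbaaaba  a
   18  baabbaaababaabaaabb$babba  a
   19  babaabaaabb$babbabaabbaaa  a
   20  babaabbaaababaabaaabb$bab  b
   21  babbabaabbaaababaabaaabb$  $
   22  bb$babbabaabbaaababaabaaa  a
   23  bbaaababaabaaabb$babbabaa  a
   24  bbabaabbaaababaabaaabb$ba  a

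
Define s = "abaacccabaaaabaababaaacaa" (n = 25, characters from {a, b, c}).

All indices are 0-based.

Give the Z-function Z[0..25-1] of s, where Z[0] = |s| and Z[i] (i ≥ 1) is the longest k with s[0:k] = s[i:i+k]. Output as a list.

Z[0]=25
i=1: outside box; Z[1]=0
i=2: outside box; Z[2]=1 extend→box=[2,3)
i=3: outside box; Z[3]=1 extend→box=[3,4)
i=4: outside box; Z[4]=0
i=5: outside box; Z[5]=0
i=6: outside box; Z[6]=0
i=7: outside box; Z[7]=4 extend→box=[7,11)
i=8: min(r-i=3, Z[1]=0)=0; Z[8]=0
i=9: min(r-i=2, Z[2]=1)=1; Z[9]=1
i=10: min(r-i=1, Z[3]=1)=1; Z[10]=1
i=11: outside box; Z[11]=1 extend→box=[11,12)
i=12: outside box; Z[12]=4 extend→box=[12,16)
i=13: min(r-i=3, Z[1]=0)=0; Z[13]=0
i=14: min(r-i=2, Z[2]=1)=1; Z[14]=1
i=15: min(r-i=1, Z[3]=1)=1; Z[15]=3 extend→box=[15,18)
i=16: min(r-i=2, Z[1]=0)=0; Z[16]=0
i=17: min(r-i=1, Z[2]=1)=1; Z[17]=4 extend→box=[17,21)
i=18: min(r-i=3, Z[1]=0)=0; Z[18]=0
i=19: min(r-i=2, Z[2]=1)=1; Z[19]=1
i=20: min(r-i=1, Z[3]=1)=1; Z[20]=1
i=21: outside box; Z[21]=1 extend→box=[21,22)
i=22: outside box; Z[22]=0
i=23: outside box; Z[23]=1 extend→box=[23,24)
i=24: outside box; Z[24]=1 extend→box=[24,25)

[25, 0, 1, 1, 0, 0, 0, 4, 0, 1, 1, 1, 4, 0, 1, 3, 0, 4, 0, 1, 1, 1, 0, 1, 1]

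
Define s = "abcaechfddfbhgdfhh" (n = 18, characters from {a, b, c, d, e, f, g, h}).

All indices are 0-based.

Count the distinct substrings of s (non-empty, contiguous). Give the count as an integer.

160

rank | idx | suffix
   0 |   0 | abcaechfddfbhgdfhh
   1 |   3 | aechfddfbhgdfhh
   2 |   1 | bcaechfddfbhgdfhh
   3 |  11 | bhgdfhh
   4 |   2 | caechfddfbhgdfhh
   5 |   5 | chfddfbhgdfhh
   6 |   8 | ddfbhgdfhh
   7 |   9 | dfbhgdfhh
   8 |  14 | dfhh
   9 |   4 | echfddfbhgdfhh
  10 |  10 | fbhgdfhh
  11 |   7 | fddfbhgdfhh
  12 |  15 | fhh
  13 |  13 | gdfhh
  14 |  17 | h
  15 |   6 | hfddfbhgdfhh
  16 |  12 | hgdfhh
  17 |  16 | hh

SA = [0, 3, 1, 11, 2, 5, 8, 9, 14, 4, 10, 7, 15, 13, 17, 6, 12, 16]
rank  pair      lcp
   1  s[0:],s[3:]  1  'a'
   2  s[3:],s[1:]  0  ''
   3  s[1:],s[11:]  1  'b'
   4  s[11:],s[2:]  0  ''
   5  s[2:],s[5:]  1  'c'
   6  s[5:],s[8:]  0  ''
   7  s[8:],s[9:]  1  'd'
   8  s[9:],s[14:]  2  'df'
   9  s[14:],s[4:]  0  ''
  10  s[4:],s[10:]  0  ''
  11  s[10:],s[7:]  1  'f'
  12  s[7:],s[15:]  1  'f'
  13  s[15:],s[13:]  0  ''
  14  s[13:],s[17:]  0  ''
  15  s[17:],s[6:]  1  'h'
  16  s[6:],s[12:]  1  'h'
  17  s[12:],s[16:]  1  'h'

n(n+1)/2 = 18·19/2 = 171
Σ LCP = 0 + 1 + 0 + 1 + 0 + 1 + 0 + 1 + 2 + 0 + 0 + 1 + 1 + 0 + 0 + 1 + 1 + 1 = 11
distinct = 171 − 11 = 160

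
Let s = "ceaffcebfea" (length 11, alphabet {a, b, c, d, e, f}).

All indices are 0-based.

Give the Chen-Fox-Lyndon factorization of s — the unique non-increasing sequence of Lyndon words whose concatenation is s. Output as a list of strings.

["ce", "affcebfe", "a"]

emit factor 1: 'ce' (i=0, period=2)
emit factor 2: 'affcebfe' (i=2, period=8)
emit factor 3: 'a' (i=10, period=1)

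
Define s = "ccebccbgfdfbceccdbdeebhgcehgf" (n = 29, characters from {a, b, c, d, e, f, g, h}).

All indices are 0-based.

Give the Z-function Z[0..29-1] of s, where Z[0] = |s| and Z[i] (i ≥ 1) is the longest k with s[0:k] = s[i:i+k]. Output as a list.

Z[0]=29
i=1: i≥r, start 0; Z[1]=1 scan→box=[1,2)
i=2: i≥r, start 0; Z[2]=0
i=3: i≥r, start 0; Z[3]=0
i=4: i≥r, start 0; Z[4]=2 scan→box=[4,6)
i=5: min(r-i=1, Z[1]=1)=1; Z[5]=1
i=6: i≥r, start 0; Z[6]=0
i=7: i≥r, start 0; Z[7]=0
i=8: i≥r, start 0; Z[8]=0
i=9: i≥r, start 0; Z[9]=0
i=10: i≥r, start 0; Z[10]=0
i=11: i≥r, start 0; Z[11]=0
i=12: i≥r, start 0; Z[12]=1 scan→box=[12,13)
i=13: i≥r, start 0; Z[13]=0
i=14: i≥r, start 0; Z[14]=2 scan→box=[14,16)
i=15: min(r-i=1, Z[1]=1)=1; Z[15]=1
i=16: i≥r, start 0; Z[16]=0
i=17: i≥r, start 0; Z[17]=0
i=18: i≥r, start 0; Z[18]=0
i=19: i≥r, start 0; Z[19]=0
i=20: i≥r, start 0; Z[20]=0
i=21: i≥r, start 0; Z[21]=0
i=22: i≥r, start 0; Z[22]=0
i=23: i≥r, start 0; Z[23]=0
i=24: i≥r, start 0; Z[24]=1 scan→box=[24,25)
i=25: i≥r, start 0; Z[25]=0
i=26: i≥r, start 0; Z[26]=0
i=27: i≥r, start 0; Z[27]=0
i=28: i≥r, start 0; Z[28]=0

[29, 1, 0, 0, 2, 1, 0, 0, 0, 0, 0, 0, 1, 0, 2, 1, 0, 0, 0, 0, 0, 0, 0, 0, 1, 0, 0, 0, 0]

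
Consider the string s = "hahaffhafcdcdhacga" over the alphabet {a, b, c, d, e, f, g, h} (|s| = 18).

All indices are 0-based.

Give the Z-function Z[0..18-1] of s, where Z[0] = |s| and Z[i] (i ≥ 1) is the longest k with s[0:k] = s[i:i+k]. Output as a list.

[18, 0, 2, 0, 0, 0, 2, 0, 0, 0, 0, 0, 0, 2, 0, 0, 0, 0]

Z[0]=18
i=1: outside box; Z[1]=0
i=2: outside box; Z[2]=2 grow→box=[2,4)
i=3: min(r-i=1, Z[1]=0)=0; Z[3]=0
i=4: outside box; Z[4]=0
i=5: outside box; Z[5]=0
i=6: outside box; Z[6]=2 grow→box=[6,8)
i=7: min(r-i=1, Z[1]=0)=0; Z[7]=0
i=8: outside box; Z[8]=0
i=9: outside box; Z[9]=0
i=10: outside box; Z[10]=0
i=11: outside box; Z[11]=0
i=12: outside box; Z[12]=0
i=13: outside box; Z[13]=2 grow→box=[13,15)
i=14: min(r-i=1, Z[1]=0)=0; Z[14]=0
i=15: outside box; Z[15]=0
i=16: outside box; Z[16]=0
i=17: outside box; Z[17]=0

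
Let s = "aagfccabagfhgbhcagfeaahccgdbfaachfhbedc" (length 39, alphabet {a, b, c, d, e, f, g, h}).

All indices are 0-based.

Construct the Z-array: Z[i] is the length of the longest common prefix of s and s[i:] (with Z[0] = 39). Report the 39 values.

Z[0]=39
i=1: fresh scan; Z[1]=1 extend→box=[1,2)
i=2: fresh scan; Z[2]=0
i=3: fresh scan; Z[3]=0
i=4: fresh scan; Z[4]=0
i=5: fresh scan; Z[5]=0
i=6: fresh scan; Z[6]=1 extend→box=[6,7)
i=7: fresh scan; Z[7]=0
i=8: fresh scan; Z[8]=1 extend→box=[8,9)
i=9: fresh scan; Z[9]=0
i=10: fresh scan; Z[10]=0
i=11: fresh scan; Z[11]=0
i=12: fresh scan; Z[12]=0
i=13: fresh scan; Z[13]=0
i=14: fresh scan; Z[14]=0
i=15: fresh scan; Z[15]=0
i=16: fresh scan; Z[16]=1 extend→box=[16,17)
i=17: fresh scan; Z[17]=0
i=18: fresh scan; Z[18]=0
i=19: fresh scan; Z[19]=0
i=20: fresh scan; Z[20]=2 extend→box=[20,22)
i=21: min(r-i=1, Z[1]=1)=1; Z[21]=1
i=22: fresh scan; Z[22]=0
i=23: fresh scan; Z[23]=0
i=24: fresh scan; Z[24]=0
i=25: fresh scan; Z[25]=0
i=26: fresh scan; Z[26]=0
i=27: fresh scan; Z[27]=0
i=28: fresh scan; Z[28]=0
i=29: fresh scan; Z[29]=2 extend→box=[29,31)
i=30: min(r-i=1, Z[1]=1)=1; Z[30]=1
i=31: fresh scan; Z[31]=0
i=32: fresh scan; Z[32]=0
i=33: fresh scan; Z[33]=0
i=34: fresh scan; Z[34]=0
i=35: fresh scan; Z[35]=0
i=36: fresh scan; Z[36]=0
i=37: fresh scan; Z[37]=0
i=38: fresh scan; Z[38]=0

[39, 1, 0, 0, 0, 0, 1, 0, 1, 0, 0, 0, 0, 0, 0, 0, 1, 0, 0, 0, 2, 1, 0, 0, 0, 0, 0, 0, 0, 2, 1, 0, 0, 0, 0, 0, 0, 0, 0]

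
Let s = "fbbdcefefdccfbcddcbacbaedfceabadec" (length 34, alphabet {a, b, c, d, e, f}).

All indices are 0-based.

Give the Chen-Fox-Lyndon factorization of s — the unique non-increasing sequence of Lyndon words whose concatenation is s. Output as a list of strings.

emit factor 1: 'f' (i=0, period=1)
emit factor 2: 'bbdcefefdccfbcddc' (i=1, period=17)
emit factor 3: 'b' (i=18, period=1)
emit factor 4: 'acbaedfce' (i=19, period=9)
emit factor 5: 'abadec' (i=28, period=6)

["f", "bbdcefefdccfbcddc", "b", "acbaedfce", "abadec"]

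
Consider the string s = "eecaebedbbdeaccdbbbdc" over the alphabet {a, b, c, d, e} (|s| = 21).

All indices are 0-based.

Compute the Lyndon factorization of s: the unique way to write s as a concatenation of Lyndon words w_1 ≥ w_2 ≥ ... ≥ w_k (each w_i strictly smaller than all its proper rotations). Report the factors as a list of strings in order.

emit factor 1: 'e' (i=0, period=1)
emit factor 2: 'e' (i=1, period=1)
emit factor 3: 'c' (i=2, period=1)
emit factor 4: 'aebedbbde' (i=3, period=9)
emit factor 5: 'accdbbbdc' (i=12, period=9)

["e", "e", "c", "aebedbbde", "accdbbbdc"]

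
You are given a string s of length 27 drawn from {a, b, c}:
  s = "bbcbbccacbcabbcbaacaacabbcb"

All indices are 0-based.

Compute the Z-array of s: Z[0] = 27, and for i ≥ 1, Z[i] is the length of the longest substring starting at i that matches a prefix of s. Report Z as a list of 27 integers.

Z[0]=27
i=1: fresh scan; Z[1]=1 extend→box=[1,2)
i=2: fresh scan; Z[2]=0
i=3: fresh scan; Z[3]=3 extend→box=[3,6)
i=4: min(r-i=2, Z[1]=1)=1; Z[4]=1
i=5: min(r-i=1, Z[2]=0)=0; Z[5]=0
i=6: fresh scan; Z[6]=0
i=7: fresh scan; Z[7]=0
i=8: fresh scan; Z[8]=0
i=9: fresh scan; Z[9]=1 extend→box=[9,10)
i=10: fresh scan; Z[10]=0
i=11: fresh scan; Z[11]=0
i=12: fresh scan; Z[12]=4 extend→box=[12,16)
i=13: min(r-i=3, Z[1]=1)=1; Z[13]=1
i=14: min(r-i=2, Z[2]=0)=0; Z[14]=0
i=15: min(r-i=1, Z[3]=3)=1; Z[15]=1
i=16: fresh scan; Z[16]=0
i=17: fresh scan; Z[17]=0
i=18: fresh scan; Z[18]=0
i=19: fresh scan; Z[19]=0
i=20: fresh scan; Z[20]=0
i=21: fresh scan; Z[21]=0
i=22: fresh scan; Z[22]=0
i=23: fresh scan; Z[23]=4 extend→box=[23,27)
i=24: min(r-i=3, Z[1]=1)=1; Z[24]=1
i=25: min(r-i=2, Z[2]=0)=0; Z[25]=0
i=26: min(r-i=1, Z[3]=3)=1; Z[26]=1

[27, 1, 0, 3, 1, 0, 0, 0, 0, 1, 0, 0, 4, 1, 0, 1, 0, 0, 0, 0, 0, 0, 0, 4, 1, 0, 1]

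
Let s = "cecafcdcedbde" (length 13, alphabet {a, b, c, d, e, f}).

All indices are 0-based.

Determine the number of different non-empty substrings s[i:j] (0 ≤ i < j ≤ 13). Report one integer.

83

sorted suffixes:
  #0 SA[0]=3  'afcdcedbde'
  #1 SA[1]=10  'bde'
  #2 SA[2]=2  'cafcdcedbde'
  #3 SA[3]=5  'cdcedbde'
  #4 SA[4]=0  'cecafcdcedbde'
  #5 SA[5]=7  'cedbde'
  #6 SA[6]=9  'dbde'
  #7 SA[7]=6  'dcedbde'
  #8 SA[8]=11  'de'
  #9 SA[9]=12  'e'
  #10 SA[10]=1  'ecafcdcedbde'
  #11 SA[11]=8  'edbde'
  #12 SA[12]=4  'fcdcedbde'

SA = [3, 10, 2, 5, 0, 7, 9, 6, 11, 12, 1, 8, 4]
rank  pair      lcp
   1  s[3:],s[10:]  0  ''
   2  s[10:],s[2:]  0  ''
   3  s[2:],s[5:]  1  'c'
   4  s[5:],s[0:]  1  'c'
   5  s[0:],s[7:]  2  'ce'
   6  s[7:],s[9:]  0  ''
   7  s[9:],s[6:]  1  'd'
   8  s[6:],s[11:]  1  'd'
   9  s[11:],s[12:]  0  ''
  10  s[12:],s[1:]  1  'e'
  11  s[1:],s[8:]  1  'e'
  12  s[8:],s[4:]  0  ''

n(n+1)/2 = 13·14/2 = 91
Σ LCP = 0 + 0 + 0 + 1 + 1 + 2 + 0 + 1 + 1 + 0 + 1 + 1 + 0 = 8
distinct = 91 − 8 = 83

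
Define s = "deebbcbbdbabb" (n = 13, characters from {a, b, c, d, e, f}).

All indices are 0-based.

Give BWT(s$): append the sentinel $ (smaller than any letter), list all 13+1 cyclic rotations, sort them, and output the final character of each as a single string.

bbbdaecbbbb$ed

rank  rotation        last
    0  $deebbcbbdbabb  b
    1  abb$deebbcbbdb  b
    2  b$deebbcbbdbab  b
    3  babb$deebbcbbd  d
    4  bb$deebbcbbdba  a
    5  bbcbbdbabb$dee  e
    6  bbdbabb$deebbc  c
    7  bcbbdbabb$deeb  b
    8  bdbabb$deebbcb  b
    9  cbbdbabb$deebb  b
   10  dbabb$deebbcbb  b
   11  deebbcbbdbabb$  $
   12  ebbcbbdbabb$de  e
   13  eebbcbbdbabb$d  d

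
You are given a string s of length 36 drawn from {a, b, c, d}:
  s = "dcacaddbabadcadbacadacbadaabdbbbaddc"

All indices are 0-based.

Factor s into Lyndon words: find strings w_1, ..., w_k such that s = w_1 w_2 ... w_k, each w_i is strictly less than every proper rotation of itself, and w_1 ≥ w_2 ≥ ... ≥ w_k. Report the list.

["d", "c", "acaddb", "abadcadbacadacbad", "aabdbbbaddc"]

emit factor 1: 'd' (i=0, period=1)
emit factor 2: 'c' (i=1, period=1)
emit factor 3: 'acaddb' (i=2, period=6)
emit factor 4: 'abadcadbacadacbad' (i=8, period=17)
emit factor 5: 'aabdbbbaddc' (i=25, period=11)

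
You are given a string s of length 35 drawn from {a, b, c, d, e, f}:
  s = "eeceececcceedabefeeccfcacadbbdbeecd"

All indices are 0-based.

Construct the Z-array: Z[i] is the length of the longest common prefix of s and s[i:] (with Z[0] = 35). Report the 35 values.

[35, 1, 0, 4, 1, 0, 1, 0, 0, 0, 2, 1, 0, 0, 0, 1, 0, 3, 1, 0, 0, 0, 0, 0, 0, 0, 0, 0, 0, 0, 0, 3, 1, 0, 0]

Z[0]=35
i=1: i≥r, start 0; Z[1]=1 grow→box=[1,2)
i=2: i≥r, start 0; Z[2]=0
i=3: i≥r, start 0; Z[3]=4 grow→box=[3,7)
i=4: min(r-i=3, Z[1]=1)=1; Z[4]=1
i=5: min(r-i=2, Z[2]=0)=0; Z[5]=0
i=6: min(r-i=1, Z[3]=4)=1; Z[6]=1
i=7: i≥r, start 0; Z[7]=0
i=8: i≥r, start 0; Z[8]=0
i=9: i≥r, start 0; Z[9]=0
i=10: i≥r, start 0; Z[10]=2 grow→box=[10,12)
i=11: min(r-i=1, Z[1]=1)=1; Z[11]=1
i=12: i≥r, start 0; Z[12]=0
i=13: i≥r, start 0; Z[13]=0
i=14: i≥r, start 0; Z[14]=0
i=15: i≥r, start 0; Z[15]=1 grow→box=[15,16)
i=16: i≥r, start 0; Z[16]=0
i=17: i≥r, start 0; Z[17]=3 grow→box=[17,20)
i=18: min(r-i=2, Z[1]=1)=1; Z[18]=1
i=19: min(r-i=1, Z[2]=0)=0; Z[19]=0
i=20: i≥r, start 0; Z[20]=0
i=21: i≥r, start 0; Z[21]=0
i=22: i≥r, start 0; Z[22]=0
i=23: i≥r, start 0; Z[23]=0
i=24: i≥r, start 0; Z[24]=0
i=25: i≥r, start 0; Z[25]=0
i=26: i≥r, start 0; Z[26]=0
i=27: i≥r, start 0; Z[27]=0
i=28: i≥r, start 0; Z[28]=0
i=29: i≥r, start 0; Z[29]=0
i=30: i≥r, start 0; Z[30]=0
i=31: i≥r, start 0; Z[31]=3 grow→box=[31,34)
i=32: min(r-i=2, Z[1]=1)=1; Z[32]=1
i=33: min(r-i=1, Z[2]=0)=0; Z[33]=0
i=34: i≥r, start 0; Z[34]=0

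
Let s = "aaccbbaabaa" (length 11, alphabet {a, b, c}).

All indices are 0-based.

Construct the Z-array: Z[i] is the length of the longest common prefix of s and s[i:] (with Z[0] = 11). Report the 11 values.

[11, 1, 0, 0, 0, 0, 2, 1, 0, 2, 1]

Z[0]=11
i=1: outside box; Z[1]=1 grow→box=[1,2)
i=2: outside box; Z[2]=0
i=3: outside box; Z[3]=0
i=4: outside box; Z[4]=0
i=5: outside box; Z[5]=0
i=6: outside box; Z[6]=2 grow→box=[6,8)
i=7: min(r-i=1, Z[1]=1)=1; Z[7]=1
i=8: outside box; Z[8]=0
i=9: outside box; Z[9]=2 grow→box=[9,11)
i=10: min(r-i=1, Z[1]=1)=1; Z[10]=1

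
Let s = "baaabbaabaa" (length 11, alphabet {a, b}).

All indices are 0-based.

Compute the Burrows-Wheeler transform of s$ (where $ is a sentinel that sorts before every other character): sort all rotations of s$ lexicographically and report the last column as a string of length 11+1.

rank  rotation      last
    0  $baaabbaabaa  a
    1  a$baaabbaaba  a
    2  aa$baaabbaab  b
    3  aaabbaabaa$b  b
    4  aabaa$baaabb  b
    5  aabbaabaa$ba  a
    6  abaa$baaabba  a
    7  abbaabaa$baa  a
    8  baa$baaabbaa  a
    9  baaabbaabaa$  $
   10  baabaa$baaab  b
   11  bbaabaa$baaa  a

aabbbaaaa$ba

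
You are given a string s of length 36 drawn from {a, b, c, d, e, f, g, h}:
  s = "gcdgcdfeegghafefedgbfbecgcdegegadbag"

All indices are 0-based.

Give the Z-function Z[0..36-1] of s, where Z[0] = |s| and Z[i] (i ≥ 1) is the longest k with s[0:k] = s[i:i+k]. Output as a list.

Z[0]=36
i=1: i≥r, start 0; Z[1]=0
i=2: i≥r, start 0; Z[2]=0
i=3: i≥r, start 0; Z[3]=3 grow→box=[3,6)
i=4: min(r-i=2, Z[1]=0)=0; Z[4]=0
i=5: min(r-i=1, Z[2]=0)=0; Z[5]=0
i=6: i≥r, start 0; Z[6]=0
i=7: i≥r, start 0; Z[7]=0
i=8: i≥r, start 0; Z[8]=0
i=9: i≥r, start 0; Z[9]=1 grow→box=[9,10)
i=10: i≥r, start 0; Z[10]=1 grow→box=[10,11)
i=11: i≥r, start 0; Z[11]=0
i=12: i≥r, start 0; Z[12]=0
i=13: i≥r, start 0; Z[13]=0
i=14: i≥r, start 0; Z[14]=0
i=15: i≥r, start 0; Z[15]=0
i=16: i≥r, start 0; Z[16]=0
i=17: i≥r, start 0; Z[17]=0
i=18: i≥r, start 0; Z[18]=1 grow→box=[18,19)
i=19: i≥r, start 0; Z[19]=0
i=20: i≥r, start 0; Z[20]=0
i=21: i≥r, start 0; Z[21]=0
i=22: i≥r, start 0; Z[22]=0
i=23: i≥r, start 0; Z[23]=0
i=24: i≥r, start 0; Z[24]=3 grow→box=[24,27)
i=25: min(r-i=2, Z[1]=0)=0; Z[25]=0
i=26: min(r-i=1, Z[2]=0)=0; Z[26]=0
i=27: i≥r, start 0; Z[27]=0
i=28: i≥r, start 0; Z[28]=1 grow→box=[28,29)
i=29: i≥r, start 0; Z[29]=0
i=30: i≥r, start 0; Z[30]=1 grow→box=[30,31)
i=31: i≥r, start 0; Z[31]=0
i=32: i≥r, start 0; Z[32]=0
i=33: i≥r, start 0; Z[33]=0
i=34: i≥r, start 0; Z[34]=0
i=35: i≥r, start 0; Z[35]=1 grow→box=[35,36)

[36, 0, 0, 3, 0, 0, 0, 0, 0, 1, 1, 0, 0, 0, 0, 0, 0, 0, 1, 0, 0, 0, 0, 0, 3, 0, 0, 0, 1, 0, 1, 0, 0, 0, 0, 1]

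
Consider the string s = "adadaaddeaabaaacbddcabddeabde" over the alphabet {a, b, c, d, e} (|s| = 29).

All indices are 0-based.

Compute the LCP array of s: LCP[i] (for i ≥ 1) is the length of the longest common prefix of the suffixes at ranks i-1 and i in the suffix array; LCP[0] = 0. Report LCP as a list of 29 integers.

[0, 2, 2, 2, 1, 2, 3, 1, 1, 3, 2, 0, 1, 3, 2, 0, 1, 0, 2, 1, 1, 2, 4, 1, 2, 3, 0, 1, 2]

rank→(start, suffix):
  0 → (12, 'aaacbddcabddeabde')
  1 → (9, 'aabaaacbddcabddeabde')
  2 → (13, 'aacbddcabddeabde')
  3 → (4, 'aaddeaabaaacbddcabddeabde')
  4 → (10, 'abaaacbddcabddeabde')
  5 → (20, 'abddeabde')
  6 → (25, 'abde')
  7 → (14, 'acbddcabddeabde')
  8 → (2, 'adaaddeaabaaacbddcabddeabde')
  9 → (0, 'adadaaddeaabaaacbddcabddeabde')
  10 → (5, 'addeaabaaacbddcabddeabde')
  11 → (11, 'baaacbddcabddeabde')
  12 → (16, 'bddcabddeabde')
  13 → (21, 'bddeabde')
  14 → (26, 'bde')
  15 → (19, 'cabddeabde')
  16 → (15, 'cbddcabddeabde')
  17 → (3, 'daaddeaabaaacbddcabddeabde')
  18 → (1, 'dadaaddeaabaaacbddcabddeabde')
  19 → (18, 'dcabddeabde')
  20 → (17, 'ddcabddeabde')
  21 → (6, 'ddeaabaaacbddcabddeabde')
  22 → (22, 'ddeabde')
  23 → (27, 'de')
  24 → (7, 'deaabaaacbddcabddeabde')
  25 → (23, 'deabde')
  26 → (28, 'e')
  27 → (8, 'eaabaaacbddcabddeabde')
  28 → (24, 'eabde')

SA = [12, 9, 13, 4, 10, 20, 25, 14, 2, 0, 5, 11, 16, 21, 26, 19, 15, 3, 1, 18, 17, 6, 22, 27, 7, 23, 28, 8, 24]
i: (SA[i-1],SA[i]) lcp shared
  1: (12,9) 2 'aa'
  2: (9,13) 2 'aa'
  3: (13,4) 2 'aa'
  4: (4,10) 1 'a'
  5: (10,20) 2 'ab'
  6: (20,25) 3 'abd'
  7: (25,14) 1 'a'
  8: (14,2) 1 'a'
  9: (2,0) 3 'ada'
  10: (0,5) 2 'ad'
  11: (5,11) 0 ''
  12: (11,16) 1 'b'
  13: (16,21) 3 'bdd'
  14: (21,26) 2 'bd'
  15: (26,19) 0 ''
  16: (19,15) 1 'c'
  17: (15,3) 0 ''
  18: (3,1) 2 'da'
  19: (1,18) 1 'd'
  20: (18,17) 1 'd'
  21: (17,6) 2 'dd'
  22: (6,22) 4 'ddea'
  23: (22,27) 1 'd'
  24: (27,7) 2 'de'
  25: (7,23) 3 'dea'
  26: (23,28) 0 ''
  27: (28,8) 1 'e'
  28: (8,24) 2 'ea'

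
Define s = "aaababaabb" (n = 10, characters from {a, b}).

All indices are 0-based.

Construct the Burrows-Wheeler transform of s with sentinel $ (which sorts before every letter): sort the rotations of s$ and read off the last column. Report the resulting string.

rank  rotation     last
    0  $aaababaabb  b
    1  aaababaabb$  $
    2  aababaabb$a  a
    3  aabb$aaabab  b
    4  abaabb$aaab  b
    5  ababaabb$aa  a
    6  abb$aaababa  a
    7  b$aaababaab  b
    8  baabb$aaaba  a
    9  babaabb$aaa  a
   10  bb$aaababaa  a

b$abbaabaaa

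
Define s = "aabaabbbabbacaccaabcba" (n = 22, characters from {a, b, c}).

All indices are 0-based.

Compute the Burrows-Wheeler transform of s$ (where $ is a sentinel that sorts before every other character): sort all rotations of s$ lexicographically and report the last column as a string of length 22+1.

ab$bcabaabccabbbaaacaba

rank  rotation                 last
    0  $aabaabbbabbacaccaabcba  a
    1  a$aabaabbbabbacaccaabcb  b
    2  aabaabbbabbacaccaabcba$  $
    3  aabbbabbacaccaabcba$aab  b
    4  aabcba$aabaabbbabbacacc  c
    5  abaabbbabbacaccaabcba$a  a
    6  abbacaccaabcba$aabaabbb  b
    7  abbbabbacaccaabcba$aaba  a
    8  abcba$aabaabbbabbacacca  a
    9  acaccaabcba$aabaabbbabb  b
   10  accaabcba$aabaabbbabbac  c
   11  ba$aabaabbbabbacaccaabc  c
   12  baabbbabbacaccaabcba$aa  a
   13  babbacaccaabcba$aabaabb  b
   14  bacaccaabcba$aabaabbbab  b
   15  bbabbacaccaabcba$aabaab  b
   16  bbacaccaabcba$aabaabbba  a
   17  bbbabbacaccaabcba$aabaa  a
   18  bcba$aabaabbbabbacaccaa  a
   19  caabcba$aabaabbbabbacac  c
   20  caccaabcba$aabaabbbabba  a
   21  cba$aabaabbbabbacaccaab  b
   22  ccaabcba$aabaabbbabbaca  a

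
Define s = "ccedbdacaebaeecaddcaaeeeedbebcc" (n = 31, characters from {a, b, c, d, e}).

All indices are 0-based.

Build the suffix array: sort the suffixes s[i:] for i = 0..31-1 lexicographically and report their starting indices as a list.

[19, 6, 15, 8, 11, 20, 10, 28, 4, 26, 30, 18, 14, 7, 29, 0, 1, 5, 3, 25, 17, 16, 9, 27, 13, 2, 24, 12, 23, 22, 21]

sorted suffixes:
  #0 SA[0]=19  'aaeeeedbebcc'
  #1 SA[1]=6  'acaebaeecaddcaaeeeedbebcc'
  #2 SA[2]=15  'addcaaeeeedbebcc'
  #3 SA[3]=8  'aebaeecaddcaaeeeedbebcc'
  #4 SA[4]=11  'aeecaddcaaeeeedbebcc'
  #5 SA[5]=20  'aeeeedbebcc'
  #6 SA[6]=10  'baeecaddcaaeeeedbebcc'
  #7 SA[7]=28  'bcc'
  #8 SA[8]=4  'bdacaebaeecaddcaaeeeedbebcc'
  #9 SA[9]=26  'bebcc'
  #10 SA[10]=30  'c'
  #11 SA[11]=18  'caaeeeedbebcc'
  #12 SA[12]=14  'caddcaaeeeedbebcc'
  #13 SA[13]=7  'caebaeecaddcaaeeeedbebcc'
  #14 SA[14]=29  'cc'
  #15 SA[15]=0  'ccedbdacaebaeecaddcaaeeeedbebcc'
  #16 SA[16]=1  'cedbdacaebaeecaddcaaeeeedbebcc'
  #17 SA[17]=5  'dacaebaeecaddcaaeeeedbebcc'
  #18 SA[18]=3  'dbdacaebaeecaddcaaeeeedbebcc'
  #19 SA[19]=25  'dbebcc'
  #20 SA[20]=17  'dcaaeeeedbebcc'
  #21 SA[21]=16  'ddcaaeeeedbebcc'
  #22 SA[22]=9  'ebaeecaddcaaeeeedbebcc'
  #23 SA[23]=27  'ebcc'
  #24 SA[24]=13  'ecaddcaaeeeedbebcc'
  #25 SA[25]=2  'edbdacaebaeecaddcaaeeeedbebcc'
  #26 SA[26]=24  'edbebcc'
  #27 SA[27]=12  'eecaddcaaeeeedbebcc'
  #28 SA[28]=23  'eedbebcc'
  #29 SA[29]=22  'eeedbebcc'
  #30 SA[30]=21  'eeeedbebcc'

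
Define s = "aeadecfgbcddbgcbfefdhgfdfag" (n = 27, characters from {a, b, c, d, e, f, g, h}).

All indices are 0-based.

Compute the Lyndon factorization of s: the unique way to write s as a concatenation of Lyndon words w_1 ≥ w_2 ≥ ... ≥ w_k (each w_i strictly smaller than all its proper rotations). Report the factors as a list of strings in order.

emit factor 1: 'ae' (i=0, period=2)
emit factor 2: 'adecfgbcddbgcbfefdhgfdfag' (i=2, period=25)

["ae", "adecfgbcddbgcbfefdhgfdfag"]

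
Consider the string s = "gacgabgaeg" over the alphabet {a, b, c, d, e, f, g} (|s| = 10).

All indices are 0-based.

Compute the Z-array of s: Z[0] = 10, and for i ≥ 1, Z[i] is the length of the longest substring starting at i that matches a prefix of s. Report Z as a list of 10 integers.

Z[0]=10
i=1: i≥r, start 0; Z[1]=0
i=2: i≥r, start 0; Z[2]=0
i=3: i≥r, start 0; Z[3]=2 extend→box=[3,5)
i=4: min(r-i=1, Z[1]=0)=0; Z[4]=0
i=5: i≥r, start 0; Z[5]=0
i=6: i≥r, start 0; Z[6]=2 extend→box=[6,8)
i=7: min(r-i=1, Z[1]=0)=0; Z[7]=0
i=8: i≥r, start 0; Z[8]=0
i=9: i≥r, start 0; Z[9]=1 extend→box=[9,10)

[10, 0, 0, 2, 0, 0, 2, 0, 0, 1]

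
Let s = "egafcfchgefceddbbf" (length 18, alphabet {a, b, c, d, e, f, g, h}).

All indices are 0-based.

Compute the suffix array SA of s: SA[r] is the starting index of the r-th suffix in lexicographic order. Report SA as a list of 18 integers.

[2, 15, 16, 11, 4, 6, 14, 13, 12, 9, 0, 17, 10, 3, 5, 1, 8, 7]

rank | idx | suffix
   0 |   2 | afcfchgefceddbbf
   1 |  15 | bbf
   2 |  16 | bf
   3 |  11 | ceddbbf
   4 |   4 | cfchgefceddbbf
   5 |   6 | chgefceddbbf
   6 |  14 | dbbf
   7 |  13 | ddbbf
   8 |  12 | eddbbf
   9 |   9 | efceddbbf
  10 |   0 | egafcfchgefceddbbf
  11 |  17 | f
  12 |  10 | fceddbbf
  13 |   3 | fcfchgefceddbbf
  14 |   5 | fchgefceddbbf
  15 |   1 | gafcfchgefceddbbf
  16 |   8 | gefceddbbf
  17 |   7 | hgefceddbbf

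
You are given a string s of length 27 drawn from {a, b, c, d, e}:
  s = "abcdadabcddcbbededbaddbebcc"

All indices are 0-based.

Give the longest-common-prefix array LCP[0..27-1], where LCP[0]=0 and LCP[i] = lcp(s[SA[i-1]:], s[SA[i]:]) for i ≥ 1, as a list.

sorted suffixes:
  #0 SA[0]=0  'abcdadabcddcbbededbaddbebcc'
  #1 SA[1]=6  'abcddcbbededbaddbebcc'
  #2 SA[2]=4  'adabcddcbbededbaddbebcc'
  #3 SA[3]=19  'addbebcc'
  #4 SA[4]=18  'baddbebcc'
  #5 SA[5]=12  'bbededbaddbebcc'
  #6 SA[6]=24  'bcc'
  #7 SA[7]=1  'bcdadabcddcbbededbaddbebcc'
  #8 SA[8]=7  'bcddcbbededbaddbebcc'
  #9 SA[9]=22  'bebcc'
  #10 SA[10]=13  'bededbaddbebcc'
  #11 SA[11]=26  'c'
  #12 SA[12]=11  'cbbededbaddbebcc'
  #13 SA[13]=25  'cc'
  #14 SA[14]=2  'cdadabcddcbbededbaddbebcc'
  #15 SA[15]=8  'cddcbbededbaddbebcc'
  #16 SA[16]=5  'dabcddcbbededbaddbebcc'
  #17 SA[17]=3  'dadabcddcbbededbaddbebcc'
  #18 SA[18]=17  'dbaddbebcc'
  #19 SA[19]=21  'dbebcc'
  #20 SA[20]=10  'dcbbededbaddbebcc'
  #21 SA[21]=20  'ddbebcc'
  #22 SA[22]=9  'ddcbbededbaddbebcc'
  #23 SA[23]=15  'dedbaddbebcc'
  #24 SA[24]=23  'ebcc'
  #25 SA[25]=16  'edbaddbebcc'
  #26 SA[26]=14  'ededbaddbebcc'

SA = [0, 6, 4, 19, 18, 12, 24, 1, 7, 22, 13, 26, 11, 25, 2, 8, 5, 3, 17, 21, 10, 20, 9, 15, 23, 16, 14]
i: (SA[i-1],SA[i]) lcp shared
  1: (0,6) 4 'abcd'
  2: (6,4) 1 'a'
  3: (4,19) 2 'ad'
  4: (19,18) 0 ''
  5: (18,12) 1 'b'
  6: (12,24) 1 'b'
  7: (24,1) 2 'bc'
  8: (1,7) 3 'bcd'
  9: (7,22) 1 'b'
  10: (22,13) 2 'be'
  11: (13,26) 0 ''
  12: (26,11) 1 'c'
  13: (11,25) 1 'c'
  14: (25,2) 1 'c'
  15: (2,8) 2 'cd'
  16: (8,5) 0 ''
  17: (5,3) 2 'da'
  18: (3,17) 1 'd'
  19: (17,21) 2 'db'
  20: (21,10) 1 'd'
  21: (10,20) 1 'd'
  22: (20,9) 2 'dd'
  23: (9,15) 1 'd'
  24: (15,23) 0 ''
  25: (23,16) 1 'e'
  26: (16,14) 2 'ed'

[0, 4, 1, 2, 0, 1, 1, 2, 3, 1, 2, 0, 1, 1, 1, 2, 0, 2, 1, 2, 1, 1, 2, 1, 0, 1, 2]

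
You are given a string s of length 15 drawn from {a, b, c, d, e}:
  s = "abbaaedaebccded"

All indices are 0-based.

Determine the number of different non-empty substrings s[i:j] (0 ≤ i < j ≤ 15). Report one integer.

sorted suffixes:
  #0 SA[0]=3  'aaedaebccded'
  #1 SA[1]=0  'abbaaedaebccded'
  #2 SA[2]=7  'aebccded'
  #3 SA[3]=4  'aedaebccded'
  #4 SA[4]=2  'baaedaebccded'
  #5 SA[5]=1  'bbaaedaebccded'
  #6 SA[6]=9  'bccded'
  #7 SA[7]=10  'ccded'
  #8 SA[8]=11  'cded'
  #9 SA[9]=14  'd'
  #10 SA[10]=6  'daebccded'
  #11 SA[11]=12  'ded'
  #12 SA[12]=8  'ebccded'
  #13 SA[13]=13  'ed'
  #14 SA[14]=5  'edaebccded'

SA = [3, 0, 7, 4, 2, 1, 9, 10, 11, 14, 6, 12, 8, 13, 5]
[i] adj suffixes → lcp
  [1] 3/0 → 1 ('a')
  [2] 0/7 → 1 ('a')
  [3] 7/4 → 2 ('ae')
  [4] 4/2 → 0 ('')
  [5] 2/1 → 1 ('b')
  [6] 1/9 → 1 ('b')
  [7] 9/10 → 0 ('')
  [8] 10/11 → 1 ('c')
  [9] 11/14 → 0 ('')
  [10] 14/6 → 1 ('d')
  [11] 6/12 → 1 ('d')
  [12] 12/8 → 0 ('')
  [13] 8/13 → 1 ('e')
  [14] 13/5 → 2 ('ed')

n(n+1)/2 = 15·16/2 = 120
Σ LCP = 0 + 1 + 1 + 2 + 0 + 1 + 1 + 0 + 1 + 0 + 1 + 1 + 0 + 1 + 2 = 12
distinct = 120 − 12 = 108

108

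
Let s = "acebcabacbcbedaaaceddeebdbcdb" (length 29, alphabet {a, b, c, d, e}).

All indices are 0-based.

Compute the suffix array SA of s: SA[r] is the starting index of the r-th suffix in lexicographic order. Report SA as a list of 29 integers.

[14, 15, 5, 7, 0, 16, 28, 6, 3, 9, 25, 23, 11, 4, 8, 10, 26, 1, 17, 13, 27, 24, 19, 20, 2, 22, 12, 18, 21]

rank | idx | suffix
   0 |  14 | aaaceddeebdbcdb
   1 |  15 | aaceddeebdbcdb
   2 |   5 | abacbcbedaaaceddeebdbcdb
   3 |   7 | acbcbedaaaceddeebdbcdb
   4 |   0 | acebcabacbcbedaaaceddeebdbcdb
   5 |  16 | aceddeebdbcdb
   6 |  28 | b
   7 |   6 | bacbcbedaaaceddeebdbcdb
   8 |   3 | bcabacbcbedaaaceddeebdbcdb
   9 |   9 | bcbedaaaceddeebdbcdb
  10 |  25 | bcdb
  11 |  23 | bdbcdb
  12 |  11 | bedaaaceddeebdbcdb
  13 |   4 | cabacbcbedaaaceddeebdbcdb
  14 |   8 | cbcbedaaaceddeebdbcdb
  15 |  10 | cbedaaaceddeebdbcdb
  16 |  26 | cdb
  17 |   1 | cebcabacbcbedaaaceddeebdbcdb
  18 |  17 | ceddeebdbcdb
  19 |  13 | daaaceddeebdbcdb
  20 |  27 | db
  21 |  24 | dbcdb
  22 |  19 | ddeebdbcdb
  23 |  20 | deebdbcdb
  24 |   2 | ebcabacbcbedaaaceddeebdbcdb
  25 |  22 | ebdbcdb
  26 |  12 | edaaaceddeebdbcdb
  27 |  18 | eddeebdbcdb
  28 |  21 | eebdbcdb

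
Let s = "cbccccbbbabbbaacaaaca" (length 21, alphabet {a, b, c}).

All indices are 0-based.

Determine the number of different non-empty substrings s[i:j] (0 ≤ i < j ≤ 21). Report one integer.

sorted suffixes:
  #0 SA[0]=20  'a'
  #1 SA[1]=16  'aaaca'
  #2 SA[2]=17  'aaca'
  #3 SA[3]=13  'aacaaaca'
  #4 SA[4]=9  'abbbaacaaaca'
  #5 SA[5]=18  'aca'
  #6 SA[6]=14  'acaaaca'
  #7 SA[7]=12  'baacaaaca'
  #8 SA[8]=8  'babbbaacaaaca'
  #9 SA[9]=11  'bbaacaaaca'
  #10 SA[10]=7  'bbabbbaacaaaca'
  #11 SA[11]=10  'bbbaacaaaca'
  #12 SA[12]=6  'bbbabbbaacaaaca'
  #13 SA[13]=1  'bccccbbbabbbaacaaaca'
  #14 SA[14]=19  'ca'
  #15 SA[15]=15  'caaaca'
  #16 SA[16]=5  'cbbbabbbaacaaaca'
  #17 SA[17]=0  'cbccccbbbabbbaacaaaca'
  #18 SA[18]=4  'ccbbbabbbaacaaaca'
  #19 SA[19]=3  'cccbbbabbbaacaaaca'
  #20 SA[20]=2  'ccccbbbabbbaacaaaca'

SA = [20, 16, 17, 13, 9, 18, 14, 12, 8, 11, 7, 10, 6, 1, 19, 15, 5, 0, 4, 3, 2]
[i] adj suffixes → lcp
  [1] 20/16 → 1 ('a')
  [2] 16/17 → 2 ('aa')
  [3] 17/13 → 4 ('aaca')
  [4] 13/9 → 1 ('a')
  [5] 9/18 → 1 ('a')
  [6] 18/14 → 3 ('aca')
  [7] 14/12 → 0 ('')
  [8] 12/8 → 2 ('ba')
  [9] 8/11 → 1 ('b')
  [10] 11/7 → 3 ('bba')
  [11] 7/10 → 2 ('bb')
  [12] 10/6 → 4 ('bbba')
  [13] 6/1 → 1 ('b')
  [14] 1/19 → 0 ('')
  [15] 19/15 → 2 ('ca')
  [16] 15/5 → 1 ('c')
  [17] 5/0 → 2 ('cb')
  [18] 0/4 → 1 ('c')
  [19] 4/3 → 2 ('cc')
  [20] 3/2 → 3 ('ccc')

n(n+1)/2 = 21·22/2 = 231
Σ LCP = 0 + 1 + 2 + 4 + 1 + 1 + 3 + 0 + 2 + 1 + 3 + 2 + 4 + 1 + 0 + 2 + 1 + 2 + 1 + 2 + 3 = 36
distinct = 231 − 36 = 195

195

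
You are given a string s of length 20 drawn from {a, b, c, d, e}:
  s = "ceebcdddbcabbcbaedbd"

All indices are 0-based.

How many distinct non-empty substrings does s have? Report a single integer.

191

sorted suffixes:
  #0 SA[0]=10  'abbcbaedbd'
  #1 SA[1]=15  'aedbd'
  #2 SA[2]=14  'baedbd'
  #3 SA[3]=11  'bbcbaedbd'
  #4 SA[4]=8  'bcabbcbaedbd'
  #5 SA[5]=12  'bcbaedbd'
  #6 SA[6]=3  'bcdddbcabbcbaedbd'
  #7 SA[7]=18  'bd'
  #8 SA[8]=9  'cabbcbaedbd'
  #9 SA[9]=13  'cbaedbd'
  #10 SA[10]=4  'cdddbcabbcbaedbd'
  #11 SA[11]=0  'ceebcdddbcabbcbaedbd'
  #12 SA[12]=19  'd'
  #13 SA[13]=7  'dbcabbcbaedbd'
  #14 SA[14]=17  'dbd'
  #15 SA[15]=6  'ddbcabbcbaedbd'
  #16 SA[16]=5  'dddbcabbcbaedbd'
  #17 SA[17]=2  'ebcdddbcabbcbaedbd'
  #18 SA[18]=16  'edbd'
  #19 SA[19]=1  'eebcdddbcabbcbaedbd'

SA = [10, 15, 14, 11, 8, 12, 3, 18, 9, 13, 4, 0, 19, 7, 17, 6, 5, 2, 16, 1]
rank  pair      lcp
   1  s[10:],s[15:]  1  'a'
   2  s[15:],s[14:]  0  ''
   3  s[14:],s[11:]  1  'b'
   4  s[11:],s[8:]  1  'b'
   5  s[8:],s[12:]  2  'bc'
   6  s[12:],s[3:]  2  'bc'
   7  s[3:],s[18:]  1  'b'
   8  s[18:],s[9:]  0  ''
   9  s[9:],s[13:]  1  'c'
  10  s[13:],s[4:]  1  'c'
  11  s[4:],s[0:]  1  'c'
  12  s[0:],s[19:]  0  ''
  13  s[19:],s[7:]  1  'd'
  14  s[7:],s[17:]  2  'db'
  15  s[17:],s[6:]  1  'd'
  16  s[6:],s[5:]  2  'dd'
  17  s[5:],s[2:]  0  ''
  18  s[2:],s[16:]  1  'e'
  19  s[16:],s[1:]  1  'e'

n(n+1)/2 = 20·21/2 = 210
Σ LCP = 0 + 1 + 0 + 1 + 1 + 2 + 2 + 1 + 0 + 1 + 1 + 1 + 0 + 1 + 2 + 1 + 2 + 0 + 1 + 1 = 19
distinct = 210 − 19 = 191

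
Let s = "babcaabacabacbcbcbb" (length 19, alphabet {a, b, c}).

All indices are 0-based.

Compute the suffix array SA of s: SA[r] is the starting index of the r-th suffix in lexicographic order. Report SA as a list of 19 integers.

rank | idx | suffix
   0 |   4 | aabacabacbcbcbb
   1 |   5 | abacabacbcbcbb
   2 |   9 | abacbcbcbb
   3 |   1 | abcaabacabacbcbcbb
   4 |   7 | acabacbcbcbb
   5 |  11 | acbcbcbb
   6 |  18 | b
   7 |   0 | babcaabacabacbcbcbb
   8 |   6 | bacabacbcbcbb
   9 |  10 | bacbcbcbb
  10 |  17 | bb
  11 |   2 | bcaabacabacbcbcbb
  12 |  15 | bcbb
  13 |  13 | bcbcbb
  14 |   3 | caabacabacbcbcbb
  15 |   8 | cabacbcbcbb
  16 |  16 | cbb
  17 |  14 | cbcbb
  18 |  12 | cbcbcbb

[4, 5, 9, 1, 7, 11, 18, 0, 6, 10, 17, 2, 15, 13, 3, 8, 16, 14, 12]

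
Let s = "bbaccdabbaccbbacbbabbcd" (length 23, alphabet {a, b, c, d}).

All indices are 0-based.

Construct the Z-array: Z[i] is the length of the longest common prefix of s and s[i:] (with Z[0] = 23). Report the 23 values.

Z[0]=23
i=1: fresh scan; Z[1]=1 extend→box=[1,2)
i=2: fresh scan; Z[2]=0
i=3: fresh scan; Z[3]=0
i=4: fresh scan; Z[4]=0
i=5: fresh scan; Z[5]=0
i=6: fresh scan; Z[6]=0
i=7: fresh scan; Z[7]=5 extend→box=[7,12)
i=8: min(r-i=4, Z[1]=1)=1; Z[8]=1
i=9: min(r-i=3, Z[2]=0)=0; Z[9]=0
i=10: min(r-i=2, Z[3]=0)=0; Z[10]=0
i=11: min(r-i=1, Z[4]=0)=0; Z[11]=0
i=12: fresh scan; Z[12]=4 extend→box=[12,16)
i=13: min(r-i=3, Z[1]=1)=1; Z[13]=1
i=14: min(r-i=2, Z[2]=0)=0; Z[14]=0
i=15: min(r-i=1, Z[3]=0)=0; Z[15]=0
i=16: fresh scan; Z[16]=3 extend→box=[16,19)
i=17: min(r-i=2, Z[1]=1)=1; Z[17]=1
i=18: min(r-i=1, Z[2]=0)=0; Z[18]=0
i=19: fresh scan; Z[19]=2 extend→box=[19,21)
i=20: min(r-i=1, Z[1]=1)=1; Z[20]=1
i=21: fresh scan; Z[21]=0
i=22: fresh scan; Z[22]=0

[23, 1, 0, 0, 0, 0, 0, 5, 1, 0, 0, 0, 4, 1, 0, 0, 3, 1, 0, 2, 1, 0, 0]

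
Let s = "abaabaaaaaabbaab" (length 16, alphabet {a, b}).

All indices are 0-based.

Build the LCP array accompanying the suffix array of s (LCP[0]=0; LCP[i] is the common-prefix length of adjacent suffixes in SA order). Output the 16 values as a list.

[0, 5, 4, 3, 2, 3, 3, 1, 2, 4, 2, 0, 1, 3, 4, 1]

sorted suffixes:
  #0 SA[0]=5  'aaaaaabbaab'
  #1 SA[1]=6  'aaaaabbaab'
  #2 SA[2]=7  'aaaabbaab'
  #3 SA[3]=8  'aaabbaab'
  #4 SA[4]=13  'aab'
  #5 SA[5]=2  'aabaaaaaabbaab'
  #6 SA[6]=9  'aabbaab'
  #7 SA[7]=14  'ab'
  #8 SA[8]=3  'abaaaaaabbaab'
  #9 SA[9]=0  'abaabaaaaaabbaab'
  #10 SA[10]=10  'abbaab'
  #11 SA[11]=15  'b'
  #12 SA[12]=4  'baaaaaabbaab'
  #13 SA[13]=12  'baab'
  #14 SA[14]=1  'baabaaaaaabbaab'
  #15 SA[15]=11  'bbaab'

SA = [5, 6, 7, 8, 13, 2, 9, 14, 3, 0, 10, 15, 4, 12, 1, 11]
[i] adj suffixes → lcp
  [1] 5/6 → 5 ('aaaaa')
  [2] 6/7 → 4 ('aaaa')
  [3] 7/8 → 3 ('aaa')
  [4] 8/13 → 2 ('aa')
  [5] 13/2 → 3 ('aab')
  [6] 2/9 → 3 ('aab')
  [7] 9/14 → 1 ('a')
  [8] 14/3 → 2 ('ab')
  [9] 3/0 → 4 ('abaa')
  [10] 0/10 → 2 ('ab')
  [11] 10/15 → 0 ('')
  [12] 15/4 → 1 ('b')
  [13] 4/12 → 3 ('baa')
  [14] 12/1 → 4 ('baab')
  [15] 1/11 → 1 ('b')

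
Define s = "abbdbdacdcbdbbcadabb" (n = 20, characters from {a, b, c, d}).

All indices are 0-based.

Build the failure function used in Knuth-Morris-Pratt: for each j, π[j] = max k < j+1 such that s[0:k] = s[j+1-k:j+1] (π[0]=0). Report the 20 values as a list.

[0, 0, 0, 0, 0, 0, 1, 0, 0, 0, 0, 0, 0, 0, 0, 1, 0, 1, 2, 3]

π[0] = 0
j=1 s[j]='b': π[1]=0 (border '')
j=2 s[j]='b': π[2]=0 (border '')
j=3 s[j]='d': π[3]=0 (border '')
j=4 s[j]='b': π[4]=0 (border '')
j=5 s[j]='d': π[5]=0 (border '')
j=6 s[j]='a': π[6]=1 (border 'a')
j=7 s[j]='c': k: 1→0; π[7]=0 (border '')
j=8 s[j]='d': π[8]=0 (border '')
j=9 s[j]='c': π[9]=0 (border '')
j=10 s[j]='b': π[10]=0 (border '')
j=11 s[j]='d': π[11]=0 (border '')
j=12 s[j]='b': π[12]=0 (border '')
j=13 s[j]='b': π[13]=0 (border '')
j=14 s[j]='c': π[14]=0 (border '')
j=15 s[j]='a': π[15]=1 (border 'a')
j=16 s[j]='d': k: 1→0; π[16]=0 (border '')
j=17 s[j]='a': π[17]=1 (border 'a')
j=18 s[j]='b': π[18]=2 (border 'ab')
j=19 s[j]='b': π[19]=3 (border 'abb')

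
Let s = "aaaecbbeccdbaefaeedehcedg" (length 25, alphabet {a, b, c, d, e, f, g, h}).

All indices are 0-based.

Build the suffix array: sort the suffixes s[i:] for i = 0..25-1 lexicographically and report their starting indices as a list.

rank | idx | suffix
   0 |   0 | aaaecbbeccdbaefaeedehcedg
   1 |   1 | aaecbbeccdbaefaeedehcedg
   2 |   2 | aecbbeccdbaefaeedehcedg
   3 |  15 | aeedehcedg
   4 |  12 | aefaeedehcedg
   5 |  11 | baefaeedehcedg
   6 |   5 | bbeccdbaefaeedehcedg
   7 |   6 | beccdbaefaeedehcedg
   8 |   4 | cbbeccdbaefaeedehcedg
   9 |   8 | ccdbaefaeedehcedg
  10 |   9 | cdbaefaeedehcedg
  11 |  21 | cedg
  12 |  10 | dbaefaeedehcedg
  13 |  18 | dehcedg
  14 |  23 | dg
  15 |   3 | ecbbeccdbaefaeedehcedg
  16 |   7 | eccdbaefaeedehcedg
  17 |  17 | edehcedg
  18 |  22 | edg
  19 |  16 | eedehcedg
  20 |  13 | efaeedehcedg
  21 |  19 | ehcedg
  22 |  14 | faeedehcedg
  23 |  24 | g
  24 |  20 | hcedg

[0, 1, 2, 15, 12, 11, 5, 6, 4, 8, 9, 21, 10, 18, 23, 3, 7, 17, 22, 16, 13, 19, 14, 24, 20]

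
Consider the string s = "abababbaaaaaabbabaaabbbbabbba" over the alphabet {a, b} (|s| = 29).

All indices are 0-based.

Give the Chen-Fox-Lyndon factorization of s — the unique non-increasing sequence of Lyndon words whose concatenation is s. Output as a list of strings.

emit factor 1: 'abababb' (i=0, period=7)
emit factor 2: 'aaaaaabbabaaabbbbabbb' (i=7, period=21)
emit factor 3: 'a' (i=28, period=1)

["abababb", "aaaaaabbabaaabbbbabbb", "a"]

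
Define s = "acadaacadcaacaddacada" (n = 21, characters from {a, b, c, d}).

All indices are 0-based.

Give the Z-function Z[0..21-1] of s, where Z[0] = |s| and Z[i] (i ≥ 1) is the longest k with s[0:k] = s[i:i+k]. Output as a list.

[21, 0, 1, 0, 1, 4, 0, 1, 0, 0, 1, 4, 0, 1, 0, 0, 5, 0, 1, 0, 1]

Z[0]=21
i=1: fresh scan; Z[1]=0
i=2: fresh scan; Z[2]=1 scan→box=[2,3)
i=3: fresh scan; Z[3]=0
i=4: fresh scan; Z[4]=1 scan→box=[4,5)
i=5: fresh scan; Z[5]=4 scan→box=[5,9)
i=6: min(r-i=3, Z[1]=0)=0; Z[6]=0
i=7: min(r-i=2, Z[2]=1)=1; Z[7]=1
i=8: min(r-i=1, Z[3]=0)=0; Z[8]=0
i=9: fresh scan; Z[9]=0
i=10: fresh scan; Z[10]=1 scan→box=[10,11)
i=11: fresh scan; Z[11]=4 scan→box=[11,15)
i=12: min(r-i=3, Z[1]=0)=0; Z[12]=0
i=13: min(r-i=2, Z[2]=1)=1; Z[13]=1
i=14: min(r-i=1, Z[3]=0)=0; Z[14]=0
i=15: fresh scan; Z[15]=0
i=16: fresh scan; Z[16]=5 scan→box=[16,21)
i=17: min(r-i=4, Z[1]=0)=0; Z[17]=0
i=18: min(r-i=3, Z[2]=1)=1; Z[18]=1
i=19: min(r-i=2, Z[3]=0)=0; Z[19]=0
i=20: min(r-i=1, Z[4]=1)=1; Z[20]=1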